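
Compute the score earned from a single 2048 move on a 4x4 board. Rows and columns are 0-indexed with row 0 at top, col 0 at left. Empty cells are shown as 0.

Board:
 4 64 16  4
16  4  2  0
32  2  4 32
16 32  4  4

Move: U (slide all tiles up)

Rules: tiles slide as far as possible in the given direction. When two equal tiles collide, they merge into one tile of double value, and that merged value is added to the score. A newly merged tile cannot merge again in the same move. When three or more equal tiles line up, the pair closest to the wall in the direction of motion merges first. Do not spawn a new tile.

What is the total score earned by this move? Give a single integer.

Slide up:
col 0: [4, 16, 32, 16] -> [4, 16, 32, 16]  score +0 (running 0)
col 1: [64, 4, 2, 32] -> [64, 4, 2, 32]  score +0 (running 0)
col 2: [16, 2, 4, 4] -> [16, 2, 8, 0]  score +8 (running 8)
col 3: [4, 0, 32, 4] -> [4, 32, 4, 0]  score +0 (running 8)
Board after move:
 4 64 16  4
16  4  2 32
32  2  8  4
16 32  0  0

Answer: 8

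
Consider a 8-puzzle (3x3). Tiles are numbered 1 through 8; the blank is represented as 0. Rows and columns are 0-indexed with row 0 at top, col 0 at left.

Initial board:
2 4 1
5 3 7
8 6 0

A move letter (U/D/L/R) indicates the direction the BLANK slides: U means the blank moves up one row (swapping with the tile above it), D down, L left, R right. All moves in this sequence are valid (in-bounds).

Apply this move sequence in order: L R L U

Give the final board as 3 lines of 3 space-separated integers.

After move 1 (L):
2 4 1
5 3 7
8 0 6

After move 2 (R):
2 4 1
5 3 7
8 6 0

After move 3 (L):
2 4 1
5 3 7
8 0 6

After move 4 (U):
2 4 1
5 0 7
8 3 6

Answer: 2 4 1
5 0 7
8 3 6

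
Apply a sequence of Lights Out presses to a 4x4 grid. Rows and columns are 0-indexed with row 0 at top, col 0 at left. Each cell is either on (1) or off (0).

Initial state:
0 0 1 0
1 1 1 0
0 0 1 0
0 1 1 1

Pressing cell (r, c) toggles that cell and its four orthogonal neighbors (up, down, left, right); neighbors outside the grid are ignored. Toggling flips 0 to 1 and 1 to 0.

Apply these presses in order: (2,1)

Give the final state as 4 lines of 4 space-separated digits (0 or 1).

After press 1 at (2,1):
0 0 1 0
1 0 1 0
1 1 0 0
0 0 1 1

Answer: 0 0 1 0
1 0 1 0
1 1 0 0
0 0 1 1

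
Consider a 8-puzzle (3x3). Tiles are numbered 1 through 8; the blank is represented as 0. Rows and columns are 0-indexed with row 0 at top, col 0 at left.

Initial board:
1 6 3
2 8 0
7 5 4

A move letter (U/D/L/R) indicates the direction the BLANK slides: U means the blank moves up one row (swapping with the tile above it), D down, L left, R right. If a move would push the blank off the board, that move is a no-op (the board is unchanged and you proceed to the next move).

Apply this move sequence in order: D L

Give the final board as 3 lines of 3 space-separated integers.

Answer: 1 6 3
2 8 4
7 0 5

Derivation:
After move 1 (D):
1 6 3
2 8 4
7 5 0

After move 2 (L):
1 6 3
2 8 4
7 0 5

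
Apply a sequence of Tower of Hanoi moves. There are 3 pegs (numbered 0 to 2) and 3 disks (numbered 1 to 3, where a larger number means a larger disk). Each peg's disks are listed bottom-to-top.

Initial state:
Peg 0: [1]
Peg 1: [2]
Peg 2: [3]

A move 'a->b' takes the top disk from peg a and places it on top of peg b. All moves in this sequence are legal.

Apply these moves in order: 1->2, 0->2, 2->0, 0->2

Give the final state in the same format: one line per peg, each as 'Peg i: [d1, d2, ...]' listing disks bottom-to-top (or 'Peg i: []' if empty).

After move 1 (1->2):
Peg 0: [1]
Peg 1: []
Peg 2: [3, 2]

After move 2 (0->2):
Peg 0: []
Peg 1: []
Peg 2: [3, 2, 1]

After move 3 (2->0):
Peg 0: [1]
Peg 1: []
Peg 2: [3, 2]

After move 4 (0->2):
Peg 0: []
Peg 1: []
Peg 2: [3, 2, 1]

Answer: Peg 0: []
Peg 1: []
Peg 2: [3, 2, 1]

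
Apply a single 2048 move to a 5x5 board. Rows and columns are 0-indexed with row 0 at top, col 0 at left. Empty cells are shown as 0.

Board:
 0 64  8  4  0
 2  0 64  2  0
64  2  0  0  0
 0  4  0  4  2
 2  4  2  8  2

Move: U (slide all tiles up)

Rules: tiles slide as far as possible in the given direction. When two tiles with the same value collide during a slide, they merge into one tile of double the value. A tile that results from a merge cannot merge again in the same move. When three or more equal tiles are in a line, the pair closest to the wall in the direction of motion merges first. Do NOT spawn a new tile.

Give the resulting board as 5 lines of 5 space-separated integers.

Slide up:
col 0: [0, 2, 64, 0, 2] -> [2, 64, 2, 0, 0]
col 1: [64, 0, 2, 4, 4] -> [64, 2, 8, 0, 0]
col 2: [8, 64, 0, 0, 2] -> [8, 64, 2, 0, 0]
col 3: [4, 2, 0, 4, 8] -> [4, 2, 4, 8, 0]
col 4: [0, 0, 0, 2, 2] -> [4, 0, 0, 0, 0]

Answer:  2 64  8  4  4
64  2 64  2  0
 2  8  2  4  0
 0  0  0  8  0
 0  0  0  0  0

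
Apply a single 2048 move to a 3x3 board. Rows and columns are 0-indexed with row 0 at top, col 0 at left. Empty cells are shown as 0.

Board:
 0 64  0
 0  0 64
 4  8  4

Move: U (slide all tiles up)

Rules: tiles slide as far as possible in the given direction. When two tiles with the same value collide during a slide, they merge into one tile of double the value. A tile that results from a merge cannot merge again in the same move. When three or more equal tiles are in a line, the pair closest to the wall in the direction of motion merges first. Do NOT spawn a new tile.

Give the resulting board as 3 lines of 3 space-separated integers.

Slide up:
col 0: [0, 0, 4] -> [4, 0, 0]
col 1: [64, 0, 8] -> [64, 8, 0]
col 2: [0, 64, 4] -> [64, 4, 0]

Answer:  4 64 64
 0  8  4
 0  0  0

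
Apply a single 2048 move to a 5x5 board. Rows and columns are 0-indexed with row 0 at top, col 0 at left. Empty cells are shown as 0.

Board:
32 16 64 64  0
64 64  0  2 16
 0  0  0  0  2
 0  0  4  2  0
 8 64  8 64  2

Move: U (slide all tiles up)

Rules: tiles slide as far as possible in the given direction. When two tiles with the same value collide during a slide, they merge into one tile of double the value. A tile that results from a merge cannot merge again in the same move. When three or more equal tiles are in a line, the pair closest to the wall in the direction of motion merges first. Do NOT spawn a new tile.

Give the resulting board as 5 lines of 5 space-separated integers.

Answer:  32  16  64  64  16
 64 128   4   4   4
  8   0   8  64   0
  0   0   0   0   0
  0   0   0   0   0

Derivation:
Slide up:
col 0: [32, 64, 0, 0, 8] -> [32, 64, 8, 0, 0]
col 1: [16, 64, 0, 0, 64] -> [16, 128, 0, 0, 0]
col 2: [64, 0, 0, 4, 8] -> [64, 4, 8, 0, 0]
col 3: [64, 2, 0, 2, 64] -> [64, 4, 64, 0, 0]
col 4: [0, 16, 2, 0, 2] -> [16, 4, 0, 0, 0]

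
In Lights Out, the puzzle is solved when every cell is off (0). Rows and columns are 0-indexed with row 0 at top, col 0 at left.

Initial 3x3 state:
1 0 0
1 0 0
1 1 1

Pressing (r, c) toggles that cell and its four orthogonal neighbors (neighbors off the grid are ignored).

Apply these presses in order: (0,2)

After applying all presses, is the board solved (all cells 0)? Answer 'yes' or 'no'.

Answer: no

Derivation:
After press 1 at (0,2):
1 1 1
1 0 1
1 1 1

Lights still on: 8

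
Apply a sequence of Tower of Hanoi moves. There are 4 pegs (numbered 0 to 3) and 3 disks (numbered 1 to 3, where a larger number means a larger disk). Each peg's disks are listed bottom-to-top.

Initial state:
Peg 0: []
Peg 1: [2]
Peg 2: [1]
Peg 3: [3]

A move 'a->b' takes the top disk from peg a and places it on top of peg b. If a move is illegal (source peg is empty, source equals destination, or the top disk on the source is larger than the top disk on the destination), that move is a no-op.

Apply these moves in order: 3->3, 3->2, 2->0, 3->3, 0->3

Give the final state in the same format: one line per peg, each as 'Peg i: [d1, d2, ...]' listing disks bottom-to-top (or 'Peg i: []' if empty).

After move 1 (3->3):
Peg 0: []
Peg 1: [2]
Peg 2: [1]
Peg 3: [3]

After move 2 (3->2):
Peg 0: []
Peg 1: [2]
Peg 2: [1]
Peg 3: [3]

After move 3 (2->0):
Peg 0: [1]
Peg 1: [2]
Peg 2: []
Peg 3: [3]

After move 4 (3->3):
Peg 0: [1]
Peg 1: [2]
Peg 2: []
Peg 3: [3]

After move 5 (0->3):
Peg 0: []
Peg 1: [2]
Peg 2: []
Peg 3: [3, 1]

Answer: Peg 0: []
Peg 1: [2]
Peg 2: []
Peg 3: [3, 1]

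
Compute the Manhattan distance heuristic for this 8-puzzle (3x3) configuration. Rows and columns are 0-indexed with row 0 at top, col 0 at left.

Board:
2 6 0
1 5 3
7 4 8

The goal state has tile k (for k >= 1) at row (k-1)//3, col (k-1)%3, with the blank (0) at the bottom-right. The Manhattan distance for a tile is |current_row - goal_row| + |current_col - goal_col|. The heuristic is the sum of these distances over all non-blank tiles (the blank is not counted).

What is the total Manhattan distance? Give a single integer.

Answer: 8

Derivation:
Tile 2: (0,0)->(0,1) = 1
Tile 6: (0,1)->(1,2) = 2
Tile 1: (1,0)->(0,0) = 1
Tile 5: (1,1)->(1,1) = 0
Tile 3: (1,2)->(0,2) = 1
Tile 7: (2,0)->(2,0) = 0
Tile 4: (2,1)->(1,0) = 2
Tile 8: (2,2)->(2,1) = 1
Sum: 1 + 2 + 1 + 0 + 1 + 0 + 2 + 1 = 8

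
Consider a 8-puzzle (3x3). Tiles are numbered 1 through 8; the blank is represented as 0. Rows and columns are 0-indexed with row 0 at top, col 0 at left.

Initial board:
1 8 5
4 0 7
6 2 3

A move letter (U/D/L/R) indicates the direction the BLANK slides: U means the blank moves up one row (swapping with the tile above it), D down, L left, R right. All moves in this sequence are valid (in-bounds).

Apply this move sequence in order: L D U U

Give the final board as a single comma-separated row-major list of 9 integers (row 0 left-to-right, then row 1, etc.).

After move 1 (L):
1 8 5
0 4 7
6 2 3

After move 2 (D):
1 8 5
6 4 7
0 2 3

After move 3 (U):
1 8 5
0 4 7
6 2 3

After move 4 (U):
0 8 5
1 4 7
6 2 3

Answer: 0, 8, 5, 1, 4, 7, 6, 2, 3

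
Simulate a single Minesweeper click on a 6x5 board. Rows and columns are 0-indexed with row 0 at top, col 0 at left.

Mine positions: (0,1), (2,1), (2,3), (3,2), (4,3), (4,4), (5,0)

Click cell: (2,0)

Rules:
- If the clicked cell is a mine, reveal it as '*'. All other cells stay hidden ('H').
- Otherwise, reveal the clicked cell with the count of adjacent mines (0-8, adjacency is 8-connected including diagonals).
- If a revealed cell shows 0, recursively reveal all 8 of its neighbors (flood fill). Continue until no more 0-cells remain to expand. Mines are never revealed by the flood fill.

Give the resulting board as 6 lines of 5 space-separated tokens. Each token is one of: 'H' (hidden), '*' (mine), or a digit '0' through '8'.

H H H H H
H H H H H
1 H H H H
H H H H H
H H H H H
H H H H H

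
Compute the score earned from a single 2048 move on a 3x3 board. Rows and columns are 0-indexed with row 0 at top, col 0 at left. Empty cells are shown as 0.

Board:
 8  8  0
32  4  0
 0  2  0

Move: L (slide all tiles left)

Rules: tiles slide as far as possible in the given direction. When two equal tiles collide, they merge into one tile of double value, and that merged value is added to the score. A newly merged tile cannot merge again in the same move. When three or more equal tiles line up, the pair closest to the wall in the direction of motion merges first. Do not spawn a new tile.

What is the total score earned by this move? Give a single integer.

Slide left:
row 0: [8, 8, 0] -> [16, 0, 0]  score +16 (running 16)
row 1: [32, 4, 0] -> [32, 4, 0]  score +0 (running 16)
row 2: [0, 2, 0] -> [2, 0, 0]  score +0 (running 16)
Board after move:
16  0  0
32  4  0
 2  0  0

Answer: 16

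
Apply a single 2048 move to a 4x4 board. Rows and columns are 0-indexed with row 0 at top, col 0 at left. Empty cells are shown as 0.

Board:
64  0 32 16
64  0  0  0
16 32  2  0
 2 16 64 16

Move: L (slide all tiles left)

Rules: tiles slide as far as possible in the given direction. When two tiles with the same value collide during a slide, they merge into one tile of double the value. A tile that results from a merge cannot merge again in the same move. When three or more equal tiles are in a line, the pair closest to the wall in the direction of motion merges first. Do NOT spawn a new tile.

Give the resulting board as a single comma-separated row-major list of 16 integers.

Slide left:
row 0: [64, 0, 32, 16] -> [64, 32, 16, 0]
row 1: [64, 0, 0, 0] -> [64, 0, 0, 0]
row 2: [16, 32, 2, 0] -> [16, 32, 2, 0]
row 3: [2, 16, 64, 16] -> [2, 16, 64, 16]

Answer: 64, 32, 16, 0, 64, 0, 0, 0, 16, 32, 2, 0, 2, 16, 64, 16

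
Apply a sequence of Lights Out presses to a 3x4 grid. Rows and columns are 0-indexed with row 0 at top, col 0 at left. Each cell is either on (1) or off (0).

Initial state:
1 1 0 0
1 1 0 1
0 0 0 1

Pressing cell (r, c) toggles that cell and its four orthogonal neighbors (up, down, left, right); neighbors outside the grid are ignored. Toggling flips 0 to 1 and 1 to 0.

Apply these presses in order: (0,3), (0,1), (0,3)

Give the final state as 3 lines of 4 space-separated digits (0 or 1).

Answer: 0 0 1 0
1 0 0 1
0 0 0 1

Derivation:
After press 1 at (0,3):
1 1 1 1
1 1 0 0
0 0 0 1

After press 2 at (0,1):
0 0 0 1
1 0 0 0
0 0 0 1

After press 3 at (0,3):
0 0 1 0
1 0 0 1
0 0 0 1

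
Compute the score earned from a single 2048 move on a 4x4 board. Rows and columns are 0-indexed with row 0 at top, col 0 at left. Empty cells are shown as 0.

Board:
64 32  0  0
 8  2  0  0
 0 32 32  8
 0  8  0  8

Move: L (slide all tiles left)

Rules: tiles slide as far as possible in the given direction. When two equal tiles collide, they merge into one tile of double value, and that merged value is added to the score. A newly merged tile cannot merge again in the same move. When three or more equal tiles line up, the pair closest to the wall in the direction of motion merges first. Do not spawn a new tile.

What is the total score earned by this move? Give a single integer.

Slide left:
row 0: [64, 32, 0, 0] -> [64, 32, 0, 0]  score +0 (running 0)
row 1: [8, 2, 0, 0] -> [8, 2, 0, 0]  score +0 (running 0)
row 2: [0, 32, 32, 8] -> [64, 8, 0, 0]  score +64 (running 64)
row 3: [0, 8, 0, 8] -> [16, 0, 0, 0]  score +16 (running 80)
Board after move:
64 32  0  0
 8  2  0  0
64  8  0  0
16  0  0  0

Answer: 80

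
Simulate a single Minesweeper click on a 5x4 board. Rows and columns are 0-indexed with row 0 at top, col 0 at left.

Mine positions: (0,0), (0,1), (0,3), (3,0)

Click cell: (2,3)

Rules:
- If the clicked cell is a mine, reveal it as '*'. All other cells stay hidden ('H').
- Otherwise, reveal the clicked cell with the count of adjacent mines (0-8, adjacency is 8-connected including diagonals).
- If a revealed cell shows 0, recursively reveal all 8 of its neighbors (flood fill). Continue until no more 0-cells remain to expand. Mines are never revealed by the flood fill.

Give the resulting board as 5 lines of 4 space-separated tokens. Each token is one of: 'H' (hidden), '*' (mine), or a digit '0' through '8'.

H H H H
H 2 2 1
H 1 0 0
H 1 0 0
H 1 0 0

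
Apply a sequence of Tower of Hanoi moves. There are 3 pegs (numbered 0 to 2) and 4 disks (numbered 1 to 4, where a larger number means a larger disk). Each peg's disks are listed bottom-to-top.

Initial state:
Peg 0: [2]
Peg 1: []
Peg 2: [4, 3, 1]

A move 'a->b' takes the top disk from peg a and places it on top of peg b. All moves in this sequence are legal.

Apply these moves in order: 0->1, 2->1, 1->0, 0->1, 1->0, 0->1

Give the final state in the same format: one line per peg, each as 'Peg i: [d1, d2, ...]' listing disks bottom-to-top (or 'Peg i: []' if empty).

Answer: Peg 0: []
Peg 1: [2, 1]
Peg 2: [4, 3]

Derivation:
After move 1 (0->1):
Peg 0: []
Peg 1: [2]
Peg 2: [4, 3, 1]

After move 2 (2->1):
Peg 0: []
Peg 1: [2, 1]
Peg 2: [4, 3]

After move 3 (1->0):
Peg 0: [1]
Peg 1: [2]
Peg 2: [4, 3]

After move 4 (0->1):
Peg 0: []
Peg 1: [2, 1]
Peg 2: [4, 3]

After move 5 (1->0):
Peg 0: [1]
Peg 1: [2]
Peg 2: [4, 3]

After move 6 (0->1):
Peg 0: []
Peg 1: [2, 1]
Peg 2: [4, 3]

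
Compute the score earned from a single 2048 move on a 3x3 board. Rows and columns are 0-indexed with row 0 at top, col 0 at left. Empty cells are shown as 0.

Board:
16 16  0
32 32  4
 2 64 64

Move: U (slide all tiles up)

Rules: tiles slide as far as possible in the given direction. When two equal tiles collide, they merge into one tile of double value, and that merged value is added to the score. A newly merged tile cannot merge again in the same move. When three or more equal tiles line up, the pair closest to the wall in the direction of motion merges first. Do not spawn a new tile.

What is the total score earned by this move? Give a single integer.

Slide up:
col 0: [16, 32, 2] -> [16, 32, 2]  score +0 (running 0)
col 1: [16, 32, 64] -> [16, 32, 64]  score +0 (running 0)
col 2: [0, 4, 64] -> [4, 64, 0]  score +0 (running 0)
Board after move:
16 16  4
32 32 64
 2 64  0

Answer: 0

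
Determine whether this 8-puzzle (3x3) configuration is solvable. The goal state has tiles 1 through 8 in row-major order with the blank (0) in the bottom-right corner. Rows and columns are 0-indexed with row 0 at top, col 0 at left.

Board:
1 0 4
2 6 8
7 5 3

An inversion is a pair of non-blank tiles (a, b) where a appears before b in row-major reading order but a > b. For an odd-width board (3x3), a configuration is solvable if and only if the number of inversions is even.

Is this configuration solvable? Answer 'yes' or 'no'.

Answer: yes

Derivation:
Inversions (pairs i<j in row-major order where tile[i] > tile[j] > 0): 10
10 is even, so the puzzle is solvable.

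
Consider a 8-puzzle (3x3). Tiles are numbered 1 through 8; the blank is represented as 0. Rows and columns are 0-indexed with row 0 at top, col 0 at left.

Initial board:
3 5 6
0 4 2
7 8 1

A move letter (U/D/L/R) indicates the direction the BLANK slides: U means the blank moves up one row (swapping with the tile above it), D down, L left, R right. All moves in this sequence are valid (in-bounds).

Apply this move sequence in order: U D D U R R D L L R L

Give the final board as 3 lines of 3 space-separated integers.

After move 1 (U):
0 5 6
3 4 2
7 8 1

After move 2 (D):
3 5 6
0 4 2
7 8 1

After move 3 (D):
3 5 6
7 4 2
0 8 1

After move 4 (U):
3 5 6
0 4 2
7 8 1

After move 5 (R):
3 5 6
4 0 2
7 8 1

After move 6 (R):
3 5 6
4 2 0
7 8 1

After move 7 (D):
3 5 6
4 2 1
7 8 0

After move 8 (L):
3 5 6
4 2 1
7 0 8

After move 9 (L):
3 5 6
4 2 1
0 7 8

After move 10 (R):
3 5 6
4 2 1
7 0 8

After move 11 (L):
3 5 6
4 2 1
0 7 8

Answer: 3 5 6
4 2 1
0 7 8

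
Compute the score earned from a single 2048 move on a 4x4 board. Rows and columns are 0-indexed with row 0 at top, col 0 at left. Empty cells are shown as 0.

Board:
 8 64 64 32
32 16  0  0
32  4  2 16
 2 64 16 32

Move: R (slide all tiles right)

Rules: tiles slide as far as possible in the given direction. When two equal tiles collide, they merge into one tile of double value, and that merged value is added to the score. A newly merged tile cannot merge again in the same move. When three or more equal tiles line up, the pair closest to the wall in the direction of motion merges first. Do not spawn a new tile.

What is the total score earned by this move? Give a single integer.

Slide right:
row 0: [8, 64, 64, 32] -> [0, 8, 128, 32]  score +128 (running 128)
row 1: [32, 16, 0, 0] -> [0, 0, 32, 16]  score +0 (running 128)
row 2: [32, 4, 2, 16] -> [32, 4, 2, 16]  score +0 (running 128)
row 3: [2, 64, 16, 32] -> [2, 64, 16, 32]  score +0 (running 128)
Board after move:
  0   8 128  32
  0   0  32  16
 32   4   2  16
  2  64  16  32

Answer: 128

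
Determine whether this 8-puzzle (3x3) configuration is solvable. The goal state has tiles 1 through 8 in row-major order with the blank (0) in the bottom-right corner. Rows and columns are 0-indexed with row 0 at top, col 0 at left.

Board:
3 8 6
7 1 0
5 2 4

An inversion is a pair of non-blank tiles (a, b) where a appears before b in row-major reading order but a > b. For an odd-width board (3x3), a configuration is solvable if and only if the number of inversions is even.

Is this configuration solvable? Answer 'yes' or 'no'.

Answer: yes

Derivation:
Inversions (pairs i<j in row-major order where tile[i] > tile[j] > 0): 18
18 is even, so the puzzle is solvable.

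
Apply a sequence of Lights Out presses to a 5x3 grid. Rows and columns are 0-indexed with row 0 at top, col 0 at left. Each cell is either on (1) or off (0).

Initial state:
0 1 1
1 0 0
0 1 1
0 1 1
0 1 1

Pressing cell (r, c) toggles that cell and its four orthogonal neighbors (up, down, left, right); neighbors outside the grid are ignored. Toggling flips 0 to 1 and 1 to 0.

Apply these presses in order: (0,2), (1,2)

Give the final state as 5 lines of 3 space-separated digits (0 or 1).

After press 1 at (0,2):
0 0 0
1 0 1
0 1 1
0 1 1
0 1 1

After press 2 at (1,2):
0 0 1
1 1 0
0 1 0
0 1 1
0 1 1

Answer: 0 0 1
1 1 0
0 1 0
0 1 1
0 1 1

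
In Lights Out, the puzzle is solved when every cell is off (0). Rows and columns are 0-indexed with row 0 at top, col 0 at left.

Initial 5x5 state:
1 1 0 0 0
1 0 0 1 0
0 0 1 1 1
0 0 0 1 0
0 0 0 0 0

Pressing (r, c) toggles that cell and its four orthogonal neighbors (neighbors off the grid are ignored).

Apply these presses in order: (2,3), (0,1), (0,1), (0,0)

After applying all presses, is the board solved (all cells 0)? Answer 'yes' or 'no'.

Answer: yes

Derivation:
After press 1 at (2,3):
1 1 0 0 0
1 0 0 0 0
0 0 0 0 0
0 0 0 0 0
0 0 0 0 0

After press 2 at (0,1):
0 0 1 0 0
1 1 0 0 0
0 0 0 0 0
0 0 0 0 0
0 0 0 0 0

After press 3 at (0,1):
1 1 0 0 0
1 0 0 0 0
0 0 0 0 0
0 0 0 0 0
0 0 0 0 0

After press 4 at (0,0):
0 0 0 0 0
0 0 0 0 0
0 0 0 0 0
0 0 0 0 0
0 0 0 0 0

Lights still on: 0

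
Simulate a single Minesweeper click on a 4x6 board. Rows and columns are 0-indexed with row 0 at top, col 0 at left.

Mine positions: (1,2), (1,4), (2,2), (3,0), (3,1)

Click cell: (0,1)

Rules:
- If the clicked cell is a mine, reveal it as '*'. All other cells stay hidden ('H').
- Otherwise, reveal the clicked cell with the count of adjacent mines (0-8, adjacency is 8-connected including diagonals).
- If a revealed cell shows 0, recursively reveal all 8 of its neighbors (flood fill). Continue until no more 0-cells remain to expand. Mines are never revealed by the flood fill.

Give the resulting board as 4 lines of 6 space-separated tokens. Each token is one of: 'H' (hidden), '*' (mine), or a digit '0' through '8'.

H 1 H H H H
H H H H H H
H H H H H H
H H H H H H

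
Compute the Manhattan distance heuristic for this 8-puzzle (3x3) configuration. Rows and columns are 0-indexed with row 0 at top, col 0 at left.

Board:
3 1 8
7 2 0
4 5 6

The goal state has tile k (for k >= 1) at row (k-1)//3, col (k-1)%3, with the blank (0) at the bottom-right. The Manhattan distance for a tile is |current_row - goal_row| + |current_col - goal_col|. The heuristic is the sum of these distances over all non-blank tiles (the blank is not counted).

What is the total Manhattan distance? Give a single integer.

Answer: 11

Derivation:
Tile 3: at (0,0), goal (0,2), distance |0-0|+|0-2| = 2
Tile 1: at (0,1), goal (0,0), distance |0-0|+|1-0| = 1
Tile 8: at (0,2), goal (2,1), distance |0-2|+|2-1| = 3
Tile 7: at (1,0), goal (2,0), distance |1-2|+|0-0| = 1
Tile 2: at (1,1), goal (0,1), distance |1-0|+|1-1| = 1
Tile 4: at (2,0), goal (1,0), distance |2-1|+|0-0| = 1
Tile 5: at (2,1), goal (1,1), distance |2-1|+|1-1| = 1
Tile 6: at (2,2), goal (1,2), distance |2-1|+|2-2| = 1
Sum: 2 + 1 + 3 + 1 + 1 + 1 + 1 + 1 = 11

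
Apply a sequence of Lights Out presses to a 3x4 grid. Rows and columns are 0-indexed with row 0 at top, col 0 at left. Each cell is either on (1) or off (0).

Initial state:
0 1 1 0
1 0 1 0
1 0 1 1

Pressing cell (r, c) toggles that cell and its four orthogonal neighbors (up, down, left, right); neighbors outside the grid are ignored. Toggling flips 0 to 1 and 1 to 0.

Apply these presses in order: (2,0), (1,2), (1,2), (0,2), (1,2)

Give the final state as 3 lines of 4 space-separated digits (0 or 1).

Answer: 0 0 1 1
0 1 1 1
0 1 0 1

Derivation:
After press 1 at (2,0):
0 1 1 0
0 0 1 0
0 1 1 1

After press 2 at (1,2):
0 1 0 0
0 1 0 1
0 1 0 1

After press 3 at (1,2):
0 1 1 0
0 0 1 0
0 1 1 1

After press 4 at (0,2):
0 0 0 1
0 0 0 0
0 1 1 1

After press 5 at (1,2):
0 0 1 1
0 1 1 1
0 1 0 1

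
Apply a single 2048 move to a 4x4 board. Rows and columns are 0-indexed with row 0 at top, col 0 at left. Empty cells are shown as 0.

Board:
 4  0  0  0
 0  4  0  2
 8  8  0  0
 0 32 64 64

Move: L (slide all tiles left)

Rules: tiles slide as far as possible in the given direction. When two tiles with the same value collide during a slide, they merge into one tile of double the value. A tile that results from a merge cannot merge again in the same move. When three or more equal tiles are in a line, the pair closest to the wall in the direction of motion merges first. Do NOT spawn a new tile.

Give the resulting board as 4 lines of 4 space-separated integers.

Answer:   4   0   0   0
  4   2   0   0
 16   0   0   0
 32 128   0   0

Derivation:
Slide left:
row 0: [4, 0, 0, 0] -> [4, 0, 0, 0]
row 1: [0, 4, 0, 2] -> [4, 2, 0, 0]
row 2: [8, 8, 0, 0] -> [16, 0, 0, 0]
row 3: [0, 32, 64, 64] -> [32, 128, 0, 0]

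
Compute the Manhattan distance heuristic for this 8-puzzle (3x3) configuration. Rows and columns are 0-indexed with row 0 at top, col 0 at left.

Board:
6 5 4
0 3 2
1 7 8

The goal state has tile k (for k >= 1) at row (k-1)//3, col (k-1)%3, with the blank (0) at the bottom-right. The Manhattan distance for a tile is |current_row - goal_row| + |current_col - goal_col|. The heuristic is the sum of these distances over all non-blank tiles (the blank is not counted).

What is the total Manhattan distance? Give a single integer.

Answer: 15

Derivation:
Tile 6: (0,0)->(1,2) = 3
Tile 5: (0,1)->(1,1) = 1
Tile 4: (0,2)->(1,0) = 3
Tile 3: (1,1)->(0,2) = 2
Tile 2: (1,2)->(0,1) = 2
Tile 1: (2,0)->(0,0) = 2
Tile 7: (2,1)->(2,0) = 1
Tile 8: (2,2)->(2,1) = 1
Sum: 3 + 1 + 3 + 2 + 2 + 2 + 1 + 1 = 15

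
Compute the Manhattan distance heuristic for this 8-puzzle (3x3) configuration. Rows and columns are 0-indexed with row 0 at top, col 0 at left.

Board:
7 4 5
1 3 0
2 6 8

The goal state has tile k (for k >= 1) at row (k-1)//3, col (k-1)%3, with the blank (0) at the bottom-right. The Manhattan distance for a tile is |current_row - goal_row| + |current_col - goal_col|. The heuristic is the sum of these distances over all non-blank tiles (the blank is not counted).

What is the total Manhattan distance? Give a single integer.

Answer: 15

Derivation:
Tile 7: (0,0)->(2,0) = 2
Tile 4: (0,1)->(1,0) = 2
Tile 5: (0,2)->(1,1) = 2
Tile 1: (1,0)->(0,0) = 1
Tile 3: (1,1)->(0,2) = 2
Tile 2: (2,0)->(0,1) = 3
Tile 6: (2,1)->(1,2) = 2
Tile 8: (2,2)->(2,1) = 1
Sum: 2 + 2 + 2 + 1 + 2 + 3 + 2 + 1 = 15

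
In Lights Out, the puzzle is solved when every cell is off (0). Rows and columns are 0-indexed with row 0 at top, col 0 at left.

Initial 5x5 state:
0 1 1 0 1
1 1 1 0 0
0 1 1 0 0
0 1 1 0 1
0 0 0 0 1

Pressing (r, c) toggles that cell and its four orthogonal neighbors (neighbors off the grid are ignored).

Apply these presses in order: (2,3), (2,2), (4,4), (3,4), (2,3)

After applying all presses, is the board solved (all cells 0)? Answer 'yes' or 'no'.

After press 1 at (2,3):
0 1 1 0 1
1 1 1 1 0
0 1 0 1 1
0 1 1 1 1
0 0 0 0 1

After press 2 at (2,2):
0 1 1 0 1
1 1 0 1 0
0 0 1 0 1
0 1 0 1 1
0 0 0 0 1

After press 3 at (4,4):
0 1 1 0 1
1 1 0 1 0
0 0 1 0 1
0 1 0 1 0
0 0 0 1 0

After press 4 at (3,4):
0 1 1 0 1
1 1 0 1 0
0 0 1 0 0
0 1 0 0 1
0 0 0 1 1

After press 5 at (2,3):
0 1 1 0 1
1 1 0 0 0
0 0 0 1 1
0 1 0 1 1
0 0 0 1 1

Lights still on: 12

Answer: no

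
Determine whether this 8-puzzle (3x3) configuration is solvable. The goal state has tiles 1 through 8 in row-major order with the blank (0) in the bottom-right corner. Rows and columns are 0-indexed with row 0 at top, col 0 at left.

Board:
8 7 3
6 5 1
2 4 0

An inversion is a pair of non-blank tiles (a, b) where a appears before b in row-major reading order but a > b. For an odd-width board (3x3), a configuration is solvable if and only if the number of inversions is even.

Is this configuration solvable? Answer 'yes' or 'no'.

Inversions (pairs i<j in row-major order where tile[i] > tile[j] > 0): 22
22 is even, so the puzzle is solvable.

Answer: yes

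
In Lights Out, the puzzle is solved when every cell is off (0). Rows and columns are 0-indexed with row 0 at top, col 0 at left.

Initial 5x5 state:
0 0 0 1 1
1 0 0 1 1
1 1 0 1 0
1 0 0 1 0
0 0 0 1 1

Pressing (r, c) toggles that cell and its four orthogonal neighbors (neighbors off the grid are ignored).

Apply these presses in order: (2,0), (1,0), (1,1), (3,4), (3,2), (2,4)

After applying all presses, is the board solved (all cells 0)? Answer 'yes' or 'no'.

After press 1 at (2,0):
0 0 0 1 1
0 0 0 1 1
0 0 0 1 0
0 0 0 1 0
0 0 0 1 1

After press 2 at (1,0):
1 0 0 1 1
1 1 0 1 1
1 0 0 1 0
0 0 0 1 0
0 0 0 1 1

After press 3 at (1,1):
1 1 0 1 1
0 0 1 1 1
1 1 0 1 0
0 0 0 1 0
0 0 0 1 1

After press 4 at (3,4):
1 1 0 1 1
0 0 1 1 1
1 1 0 1 1
0 0 0 0 1
0 0 0 1 0

After press 5 at (3,2):
1 1 0 1 1
0 0 1 1 1
1 1 1 1 1
0 1 1 1 1
0 0 1 1 0

After press 6 at (2,4):
1 1 0 1 1
0 0 1 1 0
1 1 1 0 0
0 1 1 1 0
0 0 1 1 0

Lights still on: 14

Answer: no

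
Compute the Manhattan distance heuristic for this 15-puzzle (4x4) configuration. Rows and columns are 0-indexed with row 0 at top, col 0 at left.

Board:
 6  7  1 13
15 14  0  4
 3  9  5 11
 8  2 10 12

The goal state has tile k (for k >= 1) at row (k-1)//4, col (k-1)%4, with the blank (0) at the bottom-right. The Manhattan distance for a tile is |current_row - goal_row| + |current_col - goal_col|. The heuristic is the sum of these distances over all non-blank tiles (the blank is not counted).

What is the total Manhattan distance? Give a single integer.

Answer: 39

Derivation:
Tile 6: at (0,0), goal (1,1), distance |0-1|+|0-1| = 2
Tile 7: at (0,1), goal (1,2), distance |0-1|+|1-2| = 2
Tile 1: at (0,2), goal (0,0), distance |0-0|+|2-0| = 2
Tile 13: at (0,3), goal (3,0), distance |0-3|+|3-0| = 6
Tile 15: at (1,0), goal (3,2), distance |1-3|+|0-2| = 4
Tile 14: at (1,1), goal (3,1), distance |1-3|+|1-1| = 2
Tile 4: at (1,3), goal (0,3), distance |1-0|+|3-3| = 1
Tile 3: at (2,0), goal (0,2), distance |2-0|+|0-2| = 4
Tile 9: at (2,1), goal (2,0), distance |2-2|+|1-0| = 1
Tile 5: at (2,2), goal (1,0), distance |2-1|+|2-0| = 3
Tile 11: at (2,3), goal (2,2), distance |2-2|+|3-2| = 1
Tile 8: at (3,0), goal (1,3), distance |3-1|+|0-3| = 5
Tile 2: at (3,1), goal (0,1), distance |3-0|+|1-1| = 3
Tile 10: at (3,2), goal (2,1), distance |3-2|+|2-1| = 2
Tile 12: at (3,3), goal (2,3), distance |3-2|+|3-3| = 1
Sum: 2 + 2 + 2 + 6 + 4 + 2 + 1 + 4 + 1 + 3 + 1 + 5 + 3 + 2 + 1 = 39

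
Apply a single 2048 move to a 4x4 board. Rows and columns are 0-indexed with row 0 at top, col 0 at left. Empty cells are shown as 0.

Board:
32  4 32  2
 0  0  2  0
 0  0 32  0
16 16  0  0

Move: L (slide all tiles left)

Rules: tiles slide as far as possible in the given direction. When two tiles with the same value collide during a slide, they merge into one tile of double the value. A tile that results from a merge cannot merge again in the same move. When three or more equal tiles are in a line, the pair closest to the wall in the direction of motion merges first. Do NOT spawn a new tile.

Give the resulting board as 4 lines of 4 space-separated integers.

Answer: 32  4 32  2
 2  0  0  0
32  0  0  0
32  0  0  0

Derivation:
Slide left:
row 0: [32, 4, 32, 2] -> [32, 4, 32, 2]
row 1: [0, 0, 2, 0] -> [2, 0, 0, 0]
row 2: [0, 0, 32, 0] -> [32, 0, 0, 0]
row 3: [16, 16, 0, 0] -> [32, 0, 0, 0]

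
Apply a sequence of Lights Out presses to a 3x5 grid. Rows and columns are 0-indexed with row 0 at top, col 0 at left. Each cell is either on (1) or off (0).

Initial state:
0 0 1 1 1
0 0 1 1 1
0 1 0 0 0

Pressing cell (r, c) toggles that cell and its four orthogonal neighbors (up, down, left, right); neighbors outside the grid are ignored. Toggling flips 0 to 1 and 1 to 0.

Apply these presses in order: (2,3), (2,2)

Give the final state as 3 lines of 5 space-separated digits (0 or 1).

Answer: 0 0 1 1 1
0 0 0 0 1
0 0 0 0 1

Derivation:
After press 1 at (2,3):
0 0 1 1 1
0 0 1 0 1
0 1 1 1 1

After press 2 at (2,2):
0 0 1 1 1
0 0 0 0 1
0 0 0 0 1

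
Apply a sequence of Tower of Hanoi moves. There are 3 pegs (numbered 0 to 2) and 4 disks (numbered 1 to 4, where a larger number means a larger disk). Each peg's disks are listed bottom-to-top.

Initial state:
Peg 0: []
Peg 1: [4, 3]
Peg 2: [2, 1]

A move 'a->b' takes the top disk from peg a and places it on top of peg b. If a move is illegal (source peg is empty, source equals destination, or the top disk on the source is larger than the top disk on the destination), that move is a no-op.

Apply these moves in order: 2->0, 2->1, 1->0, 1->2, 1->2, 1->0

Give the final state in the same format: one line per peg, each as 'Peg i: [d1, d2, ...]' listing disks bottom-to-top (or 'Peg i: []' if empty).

Answer: Peg 0: [1]
Peg 1: [4, 3]
Peg 2: [2]

Derivation:
After move 1 (2->0):
Peg 0: [1]
Peg 1: [4, 3]
Peg 2: [2]

After move 2 (2->1):
Peg 0: [1]
Peg 1: [4, 3, 2]
Peg 2: []

After move 3 (1->0):
Peg 0: [1]
Peg 1: [4, 3, 2]
Peg 2: []

After move 4 (1->2):
Peg 0: [1]
Peg 1: [4, 3]
Peg 2: [2]

After move 5 (1->2):
Peg 0: [1]
Peg 1: [4, 3]
Peg 2: [2]

After move 6 (1->0):
Peg 0: [1]
Peg 1: [4, 3]
Peg 2: [2]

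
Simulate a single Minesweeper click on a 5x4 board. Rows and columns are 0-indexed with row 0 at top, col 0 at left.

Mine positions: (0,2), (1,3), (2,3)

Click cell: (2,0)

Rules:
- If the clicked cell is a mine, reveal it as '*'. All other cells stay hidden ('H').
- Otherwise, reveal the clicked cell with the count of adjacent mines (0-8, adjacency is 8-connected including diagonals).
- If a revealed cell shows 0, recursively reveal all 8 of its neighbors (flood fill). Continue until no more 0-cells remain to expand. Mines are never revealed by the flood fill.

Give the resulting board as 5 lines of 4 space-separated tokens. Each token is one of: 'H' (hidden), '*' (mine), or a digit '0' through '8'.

0 1 H H
0 1 3 H
0 0 2 H
0 0 1 1
0 0 0 0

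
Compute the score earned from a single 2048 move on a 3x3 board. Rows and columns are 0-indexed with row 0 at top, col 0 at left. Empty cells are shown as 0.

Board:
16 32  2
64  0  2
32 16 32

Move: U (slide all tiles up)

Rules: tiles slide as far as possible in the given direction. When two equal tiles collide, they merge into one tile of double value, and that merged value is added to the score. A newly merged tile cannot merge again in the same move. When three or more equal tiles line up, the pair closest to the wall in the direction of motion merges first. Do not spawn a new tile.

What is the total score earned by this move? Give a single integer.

Slide up:
col 0: [16, 64, 32] -> [16, 64, 32]  score +0 (running 0)
col 1: [32, 0, 16] -> [32, 16, 0]  score +0 (running 0)
col 2: [2, 2, 32] -> [4, 32, 0]  score +4 (running 4)
Board after move:
16 32  4
64 16 32
32  0  0

Answer: 4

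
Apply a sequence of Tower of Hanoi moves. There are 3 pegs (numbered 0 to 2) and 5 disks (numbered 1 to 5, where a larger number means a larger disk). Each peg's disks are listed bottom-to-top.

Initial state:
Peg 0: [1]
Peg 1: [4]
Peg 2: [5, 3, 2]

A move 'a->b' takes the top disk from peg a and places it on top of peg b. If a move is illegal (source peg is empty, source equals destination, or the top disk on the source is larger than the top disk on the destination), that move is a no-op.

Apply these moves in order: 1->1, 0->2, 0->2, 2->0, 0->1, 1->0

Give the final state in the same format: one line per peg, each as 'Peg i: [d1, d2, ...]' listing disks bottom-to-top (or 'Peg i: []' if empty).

Answer: Peg 0: [1]
Peg 1: [4]
Peg 2: [5, 3, 2]

Derivation:
After move 1 (1->1):
Peg 0: [1]
Peg 1: [4]
Peg 2: [5, 3, 2]

After move 2 (0->2):
Peg 0: []
Peg 1: [4]
Peg 2: [5, 3, 2, 1]

After move 3 (0->2):
Peg 0: []
Peg 1: [4]
Peg 2: [5, 3, 2, 1]

After move 4 (2->0):
Peg 0: [1]
Peg 1: [4]
Peg 2: [5, 3, 2]

After move 5 (0->1):
Peg 0: []
Peg 1: [4, 1]
Peg 2: [5, 3, 2]

After move 6 (1->0):
Peg 0: [1]
Peg 1: [4]
Peg 2: [5, 3, 2]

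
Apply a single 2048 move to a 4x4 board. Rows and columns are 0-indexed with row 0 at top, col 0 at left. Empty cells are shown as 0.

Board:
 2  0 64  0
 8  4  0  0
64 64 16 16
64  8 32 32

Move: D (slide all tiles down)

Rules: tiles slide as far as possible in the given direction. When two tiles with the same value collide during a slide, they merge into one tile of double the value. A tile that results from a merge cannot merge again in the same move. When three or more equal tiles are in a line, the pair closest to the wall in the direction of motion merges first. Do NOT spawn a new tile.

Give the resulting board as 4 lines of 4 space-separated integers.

Slide down:
col 0: [2, 8, 64, 64] -> [0, 2, 8, 128]
col 1: [0, 4, 64, 8] -> [0, 4, 64, 8]
col 2: [64, 0, 16, 32] -> [0, 64, 16, 32]
col 3: [0, 0, 16, 32] -> [0, 0, 16, 32]

Answer:   0   0   0   0
  2   4  64   0
  8  64  16  16
128   8  32  32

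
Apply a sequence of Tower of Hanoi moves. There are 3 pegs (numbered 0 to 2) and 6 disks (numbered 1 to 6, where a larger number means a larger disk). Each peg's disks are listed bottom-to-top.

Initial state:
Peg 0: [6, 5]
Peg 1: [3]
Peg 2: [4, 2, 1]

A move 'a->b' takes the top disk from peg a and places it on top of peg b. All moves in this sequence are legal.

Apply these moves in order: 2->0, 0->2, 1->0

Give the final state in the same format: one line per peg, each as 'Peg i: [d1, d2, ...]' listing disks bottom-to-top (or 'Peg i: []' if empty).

After move 1 (2->0):
Peg 0: [6, 5, 1]
Peg 1: [3]
Peg 2: [4, 2]

After move 2 (0->2):
Peg 0: [6, 5]
Peg 1: [3]
Peg 2: [4, 2, 1]

After move 3 (1->0):
Peg 0: [6, 5, 3]
Peg 1: []
Peg 2: [4, 2, 1]

Answer: Peg 0: [6, 5, 3]
Peg 1: []
Peg 2: [4, 2, 1]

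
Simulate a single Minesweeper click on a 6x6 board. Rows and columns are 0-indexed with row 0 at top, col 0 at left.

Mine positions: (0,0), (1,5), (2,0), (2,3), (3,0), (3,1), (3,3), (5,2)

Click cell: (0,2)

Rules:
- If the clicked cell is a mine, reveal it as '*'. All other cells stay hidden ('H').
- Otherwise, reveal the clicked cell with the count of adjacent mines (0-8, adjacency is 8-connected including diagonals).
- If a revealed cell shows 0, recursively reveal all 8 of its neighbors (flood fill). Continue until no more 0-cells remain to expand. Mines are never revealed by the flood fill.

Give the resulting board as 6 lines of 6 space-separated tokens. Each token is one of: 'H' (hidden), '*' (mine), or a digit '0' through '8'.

H 1 0 0 1 H
H 2 1 1 2 H
H H H H H H
H H H H H H
H H H H H H
H H H H H H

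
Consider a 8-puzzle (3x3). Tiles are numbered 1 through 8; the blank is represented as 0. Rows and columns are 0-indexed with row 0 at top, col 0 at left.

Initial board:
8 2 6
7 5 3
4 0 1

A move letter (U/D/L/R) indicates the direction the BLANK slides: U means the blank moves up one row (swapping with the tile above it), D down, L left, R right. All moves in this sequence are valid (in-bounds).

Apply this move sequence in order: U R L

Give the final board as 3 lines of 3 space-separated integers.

After move 1 (U):
8 2 6
7 0 3
4 5 1

After move 2 (R):
8 2 6
7 3 0
4 5 1

After move 3 (L):
8 2 6
7 0 3
4 5 1

Answer: 8 2 6
7 0 3
4 5 1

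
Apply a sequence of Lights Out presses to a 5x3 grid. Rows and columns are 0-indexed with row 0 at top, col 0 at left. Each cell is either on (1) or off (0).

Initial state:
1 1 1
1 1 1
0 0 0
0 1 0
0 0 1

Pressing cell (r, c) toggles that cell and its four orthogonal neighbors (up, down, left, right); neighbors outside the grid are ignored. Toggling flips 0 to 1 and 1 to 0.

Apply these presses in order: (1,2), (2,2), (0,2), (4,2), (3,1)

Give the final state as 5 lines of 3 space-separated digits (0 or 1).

After press 1 at (1,2):
1 1 0
1 0 0
0 0 1
0 1 0
0 0 1

After press 2 at (2,2):
1 1 0
1 0 1
0 1 0
0 1 1
0 0 1

After press 3 at (0,2):
1 0 1
1 0 0
0 1 0
0 1 1
0 0 1

After press 4 at (4,2):
1 0 1
1 0 0
0 1 0
0 1 0
0 1 0

After press 5 at (3,1):
1 0 1
1 0 0
0 0 0
1 0 1
0 0 0

Answer: 1 0 1
1 0 0
0 0 0
1 0 1
0 0 0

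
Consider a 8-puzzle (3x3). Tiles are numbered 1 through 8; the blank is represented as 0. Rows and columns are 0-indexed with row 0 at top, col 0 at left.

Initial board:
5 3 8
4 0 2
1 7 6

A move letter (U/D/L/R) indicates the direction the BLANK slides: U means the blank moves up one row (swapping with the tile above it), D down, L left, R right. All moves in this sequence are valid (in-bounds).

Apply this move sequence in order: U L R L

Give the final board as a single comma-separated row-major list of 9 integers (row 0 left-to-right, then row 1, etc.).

Answer: 0, 5, 8, 4, 3, 2, 1, 7, 6

Derivation:
After move 1 (U):
5 0 8
4 3 2
1 7 6

After move 2 (L):
0 5 8
4 3 2
1 7 6

After move 3 (R):
5 0 8
4 3 2
1 7 6

After move 4 (L):
0 5 8
4 3 2
1 7 6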